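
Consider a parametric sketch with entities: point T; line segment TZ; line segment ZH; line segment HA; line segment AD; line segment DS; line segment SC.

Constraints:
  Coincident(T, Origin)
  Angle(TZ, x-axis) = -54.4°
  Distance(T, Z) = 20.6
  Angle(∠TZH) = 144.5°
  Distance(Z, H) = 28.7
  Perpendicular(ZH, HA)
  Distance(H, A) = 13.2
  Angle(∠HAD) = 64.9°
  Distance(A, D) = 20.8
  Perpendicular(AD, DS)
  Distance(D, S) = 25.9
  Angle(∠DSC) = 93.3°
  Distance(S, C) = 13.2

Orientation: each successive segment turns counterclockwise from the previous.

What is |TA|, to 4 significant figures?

45.49

T is at the origin; TZ runs at -54.4° with length 20.6, so Z = (11.99, -16.75). ∠TZH = 144.5° gives ZH at -18.90° from the x-axis; with |ZH| = 28.7, H = (39.14, -26.05). ZH ⟂ HA, so HA runs at 71.10°; with |HA| = 13.2, A = (43.42, -13.56). Then |TA| = |A − T| = 45.49.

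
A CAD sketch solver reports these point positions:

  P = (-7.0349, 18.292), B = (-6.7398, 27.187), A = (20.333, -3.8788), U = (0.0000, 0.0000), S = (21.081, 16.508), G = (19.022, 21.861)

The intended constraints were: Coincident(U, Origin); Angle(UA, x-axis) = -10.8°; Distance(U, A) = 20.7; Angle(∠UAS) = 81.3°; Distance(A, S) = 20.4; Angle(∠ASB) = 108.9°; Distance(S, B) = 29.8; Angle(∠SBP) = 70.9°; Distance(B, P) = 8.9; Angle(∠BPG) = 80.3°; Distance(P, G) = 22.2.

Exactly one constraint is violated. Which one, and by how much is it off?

Distance(P, G) = 22.2 — off by 4.10.

U = (0.00, 0.00) ✓; UA at -10.80° ✓; |UA| = 20.70 ✓; ∠UAS = 81.30° ✓; |AS| = 20.40 ✓; ∠ASB = 108.9° ✓; |SB| = 29.80 ✓; ∠SBP = 70.90° ✓; |BP| = 8.900 ✓; ∠BPG = 80.30° ✓; |PG| = 26.30 ✗.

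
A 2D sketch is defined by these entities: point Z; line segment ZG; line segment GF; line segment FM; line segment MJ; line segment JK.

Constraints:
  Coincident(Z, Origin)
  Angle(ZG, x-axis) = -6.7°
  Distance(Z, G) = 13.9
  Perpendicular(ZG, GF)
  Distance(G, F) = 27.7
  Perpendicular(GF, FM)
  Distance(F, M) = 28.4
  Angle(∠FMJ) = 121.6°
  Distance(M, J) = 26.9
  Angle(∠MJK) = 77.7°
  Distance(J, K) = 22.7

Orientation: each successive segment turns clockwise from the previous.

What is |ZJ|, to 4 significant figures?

28.99

The perpendicularity gives FM at right angles to GF, so FM runs at 173.3°; with |FM| = 28.4, M = (-17.63, -25.82). ∠FMJ = 121.6° gives MJ at 114.9° from the x-axis; with |MJ| = 26.9, J = (-28.96, -1.420). Then |ZJ| = |J − Z| = 28.99.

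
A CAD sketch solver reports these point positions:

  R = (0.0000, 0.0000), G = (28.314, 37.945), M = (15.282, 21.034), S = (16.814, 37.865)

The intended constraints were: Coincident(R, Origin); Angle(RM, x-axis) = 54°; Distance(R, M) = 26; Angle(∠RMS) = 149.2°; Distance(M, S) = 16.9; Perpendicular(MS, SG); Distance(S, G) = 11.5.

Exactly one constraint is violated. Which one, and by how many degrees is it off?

Perpendicular(MS, SG) — off by 5.60°.

R = (0.00, 0.00) ✓; RM at 54.00° ✓; |RM| = 26.00 ✓; ∠RMS = 149.2° ✓; |MS| = 16.90 ✓; ∠(MS, SG) = 84.40° ✗; |SG| = 11.50 ✓.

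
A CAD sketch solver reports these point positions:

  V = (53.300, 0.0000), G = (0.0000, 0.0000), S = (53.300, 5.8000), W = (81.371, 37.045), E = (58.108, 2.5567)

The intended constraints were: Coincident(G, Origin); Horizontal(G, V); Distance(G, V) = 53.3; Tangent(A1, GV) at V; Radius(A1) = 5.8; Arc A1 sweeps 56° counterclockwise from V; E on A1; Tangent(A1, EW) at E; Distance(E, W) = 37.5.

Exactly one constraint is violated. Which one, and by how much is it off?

Distance(E, W) = 37.5 — off by 4.10.

G = (0.00, 0.00) ✓; G.y = 0.00, V.y = 0.00 ✓; |GV| = 53.30 ✓; ∠(SV, VG) = 90.00° ✓; |SV| = 5.800 ✓; bearing(S→E) − bearing(S→V) = 56.00° ✓; |SE| = 5.800 ✓; ∠(SE, EW) = 90.00° ✓; |EW| = 41.60 ✗.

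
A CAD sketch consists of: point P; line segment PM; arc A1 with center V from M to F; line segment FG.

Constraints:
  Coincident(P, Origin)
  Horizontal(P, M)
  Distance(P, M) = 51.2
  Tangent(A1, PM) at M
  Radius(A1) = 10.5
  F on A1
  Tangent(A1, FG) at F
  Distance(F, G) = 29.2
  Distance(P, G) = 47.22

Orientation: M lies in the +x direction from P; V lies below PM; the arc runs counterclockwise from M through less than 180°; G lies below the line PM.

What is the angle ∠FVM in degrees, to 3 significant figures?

71.3°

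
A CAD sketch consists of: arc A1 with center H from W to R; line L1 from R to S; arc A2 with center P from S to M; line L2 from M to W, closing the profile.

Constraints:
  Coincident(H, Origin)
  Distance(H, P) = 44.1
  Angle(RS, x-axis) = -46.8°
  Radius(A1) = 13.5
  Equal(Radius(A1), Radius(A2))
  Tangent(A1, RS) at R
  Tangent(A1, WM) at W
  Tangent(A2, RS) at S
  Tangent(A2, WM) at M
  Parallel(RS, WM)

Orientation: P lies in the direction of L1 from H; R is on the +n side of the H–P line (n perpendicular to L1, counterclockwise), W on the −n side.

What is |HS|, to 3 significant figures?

46.1

Tangency of A1 to both parallel lines with radius 13.5 puts R and W at H ± 13.5·n: R = (9.84, 9.24), W = (-9.84, -9.24). Equal radii place S and M the same way about P: S = P + 13.5·n = (40.0, -22.9), M = P − 13.5·n = (20.3, -41.4). Then |HS| = |S − H| = 46.1.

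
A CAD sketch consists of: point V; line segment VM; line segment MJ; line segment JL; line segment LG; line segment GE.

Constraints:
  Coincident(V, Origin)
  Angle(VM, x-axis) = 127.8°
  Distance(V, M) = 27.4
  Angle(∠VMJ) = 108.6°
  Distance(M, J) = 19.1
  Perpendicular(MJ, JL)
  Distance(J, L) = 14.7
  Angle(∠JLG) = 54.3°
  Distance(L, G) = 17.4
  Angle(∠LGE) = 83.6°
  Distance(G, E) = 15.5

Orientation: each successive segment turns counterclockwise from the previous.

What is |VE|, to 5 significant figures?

40.802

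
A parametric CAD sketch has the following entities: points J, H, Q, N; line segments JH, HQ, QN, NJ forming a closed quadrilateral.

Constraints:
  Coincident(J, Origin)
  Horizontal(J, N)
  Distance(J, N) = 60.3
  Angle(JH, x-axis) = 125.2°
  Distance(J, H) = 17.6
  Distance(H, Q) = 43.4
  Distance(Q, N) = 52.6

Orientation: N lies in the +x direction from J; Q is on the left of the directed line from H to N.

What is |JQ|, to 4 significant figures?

46.80

Checks: |HQ| = 43.40 ✓; |QN| = 52.60 ✓.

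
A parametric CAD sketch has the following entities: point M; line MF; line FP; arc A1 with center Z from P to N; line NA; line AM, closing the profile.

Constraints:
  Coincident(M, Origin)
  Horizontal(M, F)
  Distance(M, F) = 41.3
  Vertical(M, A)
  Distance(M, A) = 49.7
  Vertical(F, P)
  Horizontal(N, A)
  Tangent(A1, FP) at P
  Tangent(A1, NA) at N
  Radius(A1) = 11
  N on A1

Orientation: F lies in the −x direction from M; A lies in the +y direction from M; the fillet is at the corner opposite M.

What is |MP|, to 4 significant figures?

56.60

M is at the origin; M and F share the same y with |MF| = 41.3 and F on the −x side, so F = (-41.30, 0.000). M and A share the same x with |MA| = 49.7 and A on the +y side, so A = (0.000, 49.70). The virtual corner opposite M is at (-41.30, 49.70). A1 meets FP tangentially, so ZP is at right angles to FP and tangency of A1 to NA means the radius ZN is perpendicular to NA, with radius 11.0, so the center Z sits 11.0 in from both sides at Z = (-30.30, 38.70). That places the tangent points at P = (-41.30, 38.70) on FP and N = (-30.30, 49.70) on NA. Then |MP| = |P − M| = 56.60.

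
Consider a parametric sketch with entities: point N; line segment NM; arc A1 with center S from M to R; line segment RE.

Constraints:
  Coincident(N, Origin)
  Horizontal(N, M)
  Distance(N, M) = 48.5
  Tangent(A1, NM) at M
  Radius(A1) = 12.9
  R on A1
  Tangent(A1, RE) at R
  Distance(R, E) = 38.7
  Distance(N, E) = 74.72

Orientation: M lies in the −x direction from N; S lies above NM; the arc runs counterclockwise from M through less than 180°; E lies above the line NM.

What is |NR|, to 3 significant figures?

40.9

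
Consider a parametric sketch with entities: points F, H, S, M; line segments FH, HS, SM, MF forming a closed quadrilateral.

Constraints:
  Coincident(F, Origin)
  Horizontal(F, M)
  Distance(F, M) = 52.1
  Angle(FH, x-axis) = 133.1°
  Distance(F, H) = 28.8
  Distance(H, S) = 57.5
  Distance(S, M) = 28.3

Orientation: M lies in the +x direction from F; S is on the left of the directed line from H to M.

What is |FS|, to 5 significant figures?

44.915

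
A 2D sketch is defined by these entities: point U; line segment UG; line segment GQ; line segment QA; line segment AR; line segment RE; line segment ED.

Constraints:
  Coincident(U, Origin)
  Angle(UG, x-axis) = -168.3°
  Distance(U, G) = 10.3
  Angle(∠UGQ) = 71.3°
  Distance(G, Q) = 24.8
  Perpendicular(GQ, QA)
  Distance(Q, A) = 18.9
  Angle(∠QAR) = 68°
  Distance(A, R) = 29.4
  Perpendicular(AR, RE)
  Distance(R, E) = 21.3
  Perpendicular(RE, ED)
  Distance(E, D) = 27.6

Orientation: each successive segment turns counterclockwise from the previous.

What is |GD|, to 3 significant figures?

31.1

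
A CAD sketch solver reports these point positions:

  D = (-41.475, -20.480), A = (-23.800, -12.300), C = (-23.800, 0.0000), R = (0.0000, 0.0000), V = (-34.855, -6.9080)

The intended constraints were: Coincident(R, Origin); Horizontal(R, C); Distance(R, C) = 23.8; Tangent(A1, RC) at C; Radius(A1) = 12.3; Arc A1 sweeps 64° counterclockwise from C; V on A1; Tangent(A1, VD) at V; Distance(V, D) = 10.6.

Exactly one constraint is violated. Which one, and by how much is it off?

Distance(V, D) = 10.6 — off by 4.50.

R = (0.00, 0.00) ✓; R.y = 0.00, C.y = 0.00 ✓; |RC| = 23.80 ✓; ∠(AC, CR) = 90.00° ✓; |AC| = 12.30 ✓; bearing(A→V) − bearing(A→C) = 64.00° ✓; |AV| = 12.30 ✓; ∠(AV, VD) = 90.00° ✓; |VD| = 15.10 ✗.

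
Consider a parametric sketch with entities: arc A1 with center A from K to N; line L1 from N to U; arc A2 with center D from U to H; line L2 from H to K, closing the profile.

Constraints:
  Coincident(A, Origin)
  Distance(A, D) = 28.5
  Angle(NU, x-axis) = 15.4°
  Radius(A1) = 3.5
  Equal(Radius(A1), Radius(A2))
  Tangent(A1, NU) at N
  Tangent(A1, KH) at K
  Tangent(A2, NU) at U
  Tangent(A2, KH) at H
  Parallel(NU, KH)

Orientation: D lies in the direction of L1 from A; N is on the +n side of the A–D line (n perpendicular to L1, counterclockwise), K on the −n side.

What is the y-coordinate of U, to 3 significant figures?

10.9

Tangency of A1 to both parallel lines with radius 3.5 puts N and K at A ± 3.5·n: N = (-0.929, 3.37), K = (0.929, -3.37). Equal radii place U and H the same way about D: U = D + 3.5·n = (26.5, 10.9), H = D − 3.5·n = (28.4, 4.19). So U.y = 10.9.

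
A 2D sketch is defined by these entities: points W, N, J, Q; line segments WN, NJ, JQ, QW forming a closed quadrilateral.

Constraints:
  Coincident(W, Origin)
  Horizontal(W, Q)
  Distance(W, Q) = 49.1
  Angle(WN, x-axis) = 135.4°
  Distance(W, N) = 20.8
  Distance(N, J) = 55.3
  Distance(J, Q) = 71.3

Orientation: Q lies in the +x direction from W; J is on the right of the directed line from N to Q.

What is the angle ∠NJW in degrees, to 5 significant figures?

18.761°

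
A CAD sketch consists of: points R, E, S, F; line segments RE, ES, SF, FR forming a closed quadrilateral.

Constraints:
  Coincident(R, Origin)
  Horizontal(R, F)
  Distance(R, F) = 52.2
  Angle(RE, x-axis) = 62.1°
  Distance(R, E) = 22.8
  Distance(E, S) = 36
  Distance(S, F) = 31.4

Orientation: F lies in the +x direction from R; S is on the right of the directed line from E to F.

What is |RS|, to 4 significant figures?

27.29

Checks: |ES| = 36.00 ✓; |SF| = 31.40 ✓.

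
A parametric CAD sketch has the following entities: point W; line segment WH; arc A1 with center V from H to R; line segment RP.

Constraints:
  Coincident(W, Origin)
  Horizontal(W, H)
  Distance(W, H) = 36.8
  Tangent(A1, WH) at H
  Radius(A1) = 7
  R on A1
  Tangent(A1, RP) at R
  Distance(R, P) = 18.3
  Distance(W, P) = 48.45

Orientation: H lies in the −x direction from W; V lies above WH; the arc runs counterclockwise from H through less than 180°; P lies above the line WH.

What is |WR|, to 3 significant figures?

32.7

W is at the origin; WH is horizontal with |WH| = 36.8 and H on the −x side, so H = (-36.8, 0.00). A1 meets WH tangentially, so VH is at right angles to WH, so V = H + (0, 7) = (-36.8, 7.00). Since VR ⟂ RP (tangency), |VP| = √(7.0² + 18.3²) = 19.6 regardless of where R sits on A1. So P lies on both circle(W, 48.45) and circle(V, 19.6); the above-WH intersection is P = (-40.8, 26.2). R is the foot of the tangent from P: R = (-30.9, 10.8).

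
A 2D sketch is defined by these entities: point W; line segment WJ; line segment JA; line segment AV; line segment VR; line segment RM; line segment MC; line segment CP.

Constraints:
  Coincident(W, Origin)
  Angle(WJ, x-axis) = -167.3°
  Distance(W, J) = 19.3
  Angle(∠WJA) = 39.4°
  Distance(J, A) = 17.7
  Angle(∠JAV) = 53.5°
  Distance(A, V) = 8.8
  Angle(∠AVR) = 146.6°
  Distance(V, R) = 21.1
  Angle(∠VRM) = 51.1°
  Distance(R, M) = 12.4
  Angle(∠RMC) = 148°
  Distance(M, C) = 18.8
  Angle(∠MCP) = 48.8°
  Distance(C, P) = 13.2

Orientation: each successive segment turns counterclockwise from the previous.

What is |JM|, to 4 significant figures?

4.235

W is at the origin; WJ runs at -167.3° with length 19.3, so J = (-18.83, -4.243). ∠WJA = 39.4° gives JA at -26.70° from the x-axis; with |JA| = 17.7, A = (-3.015, -12.20). ∠JAV = 53.5° gives AV at 99.80° from the x-axis; with |AV| = 8.8, V = (-4.513, -3.524). ∠AVR = 146.6° gives VR at 133.2° from the x-axis; with |VR| = 21.1, R = (-18.96, 11.86). ∠VRM = 51.1° gives RM at -97.90° from the x-axis; with |RM| = 12.4, M = (-20.66, -0.4255). Then |JM| = |M − J| = 4.235.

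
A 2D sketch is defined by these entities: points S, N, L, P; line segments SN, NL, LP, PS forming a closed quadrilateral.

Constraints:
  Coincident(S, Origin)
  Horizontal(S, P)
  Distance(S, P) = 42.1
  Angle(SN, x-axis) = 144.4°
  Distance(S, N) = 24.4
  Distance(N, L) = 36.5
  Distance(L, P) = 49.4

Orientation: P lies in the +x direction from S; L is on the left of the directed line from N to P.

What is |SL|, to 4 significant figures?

37.71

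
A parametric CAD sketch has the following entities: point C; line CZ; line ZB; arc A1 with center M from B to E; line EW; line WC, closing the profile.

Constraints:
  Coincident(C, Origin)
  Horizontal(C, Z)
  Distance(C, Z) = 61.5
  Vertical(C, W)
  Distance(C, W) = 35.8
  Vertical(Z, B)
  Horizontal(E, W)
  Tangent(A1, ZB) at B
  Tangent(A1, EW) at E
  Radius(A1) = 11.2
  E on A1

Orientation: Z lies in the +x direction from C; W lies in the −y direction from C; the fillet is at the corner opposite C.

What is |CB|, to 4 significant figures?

66.24

C is at the origin; C and Z share the same y with |CZ| = 61.5 and Z on the +x side, so Z = (61.50, 0.000). C and W share the same x with |CW| = 35.8 and W on the −y side, so W = (0.000, -35.80). The virtual corner opposite C is at (61.50, -35.80). Since A1 is tangent to ZB there, MB ⟂ ZB and since A1 is tangent to EW there, ME ⟂ EW, with radius 11.2, so the center M sits 11.2 in from both sides at M = (50.30, -24.60). That places the tangent points at B = (61.50, -24.60) on ZB and E = (50.30, -35.80) on EW. Then |CB| = |B − C| = 66.24.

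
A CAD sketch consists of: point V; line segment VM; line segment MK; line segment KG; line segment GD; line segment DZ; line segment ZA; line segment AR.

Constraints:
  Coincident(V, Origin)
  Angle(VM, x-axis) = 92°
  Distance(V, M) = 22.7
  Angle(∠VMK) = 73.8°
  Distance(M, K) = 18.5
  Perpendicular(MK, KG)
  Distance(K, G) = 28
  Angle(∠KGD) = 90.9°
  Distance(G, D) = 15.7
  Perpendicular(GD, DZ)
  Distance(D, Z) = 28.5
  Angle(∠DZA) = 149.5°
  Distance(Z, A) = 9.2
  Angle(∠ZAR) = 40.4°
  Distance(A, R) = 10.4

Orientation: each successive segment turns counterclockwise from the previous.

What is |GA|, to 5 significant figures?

38.060

V is at the origin; VM runs at 92.0° with length 22.7, so M = (-0.79222, 22.686). ∠VMK = 73.8° gives MK at -161.80° from the x-axis; with |MK| = 18.5, K = (-18.367, 16.908). MK is perpendicular to KG, so KG runs at -71.800°; with |KG| = 28.0, G = (-9.6213, -9.6912). ∠KGD = 90.9° gives GD at 17.300° from the x-axis; with |GD| = 15.7, D = (5.3684, -5.0225). GD is perpendicular to DZ, so DZ runs at 107.30°; with |DZ| = 28.5, Z = (-3.1068, 22.188). ∠DZA = 149.5° gives ZA at 137.80° from the x-axis; with |ZA| = 9.2, A = (-9.9222, 28.368). Then |GA| = |A − G| = 38.060.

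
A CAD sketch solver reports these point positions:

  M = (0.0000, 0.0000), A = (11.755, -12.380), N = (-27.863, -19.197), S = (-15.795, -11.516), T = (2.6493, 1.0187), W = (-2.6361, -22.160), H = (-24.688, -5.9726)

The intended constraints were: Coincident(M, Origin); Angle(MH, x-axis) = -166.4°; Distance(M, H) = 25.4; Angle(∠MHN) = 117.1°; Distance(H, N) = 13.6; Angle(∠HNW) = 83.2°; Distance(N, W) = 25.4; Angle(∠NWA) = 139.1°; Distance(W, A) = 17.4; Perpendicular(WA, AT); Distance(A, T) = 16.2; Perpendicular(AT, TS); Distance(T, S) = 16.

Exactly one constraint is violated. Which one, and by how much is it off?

Distance(T, S) = 16 — off by 6.30.

M = (0.00, 0.00) ✓; MH at -166.4° ✓; |MH| = 25.40 ✓; ∠MHN = 117.1° ✓; |HN| = 13.60 ✓; ∠HNW = 83.20° ✓; |NW| = 25.40 ✓; ∠NWA = 139.1° ✓; |WA| = 17.40 ✓; ∠(WA, AT) = 90.00° ✓; |AT| = 16.20 ✓; ∠(AT, TS) = 90.00° ✓; |TS| = 22.30 ✗.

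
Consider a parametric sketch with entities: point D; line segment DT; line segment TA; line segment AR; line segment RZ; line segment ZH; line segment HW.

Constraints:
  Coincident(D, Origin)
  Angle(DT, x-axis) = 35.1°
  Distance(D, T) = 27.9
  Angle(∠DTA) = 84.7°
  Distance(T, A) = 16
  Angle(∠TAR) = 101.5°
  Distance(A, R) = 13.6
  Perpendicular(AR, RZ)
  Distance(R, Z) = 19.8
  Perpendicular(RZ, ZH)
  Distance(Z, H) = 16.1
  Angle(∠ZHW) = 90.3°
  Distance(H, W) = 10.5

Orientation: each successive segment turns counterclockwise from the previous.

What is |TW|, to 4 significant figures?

6.410

D is at the origin; DT runs at 35.1° with length 27.9, so T = (22.83, 16.04). ∠DTA = 84.7° gives TA at 130.4° from the x-axis; with |TA| = 16.0, A = (12.46, 28.23). ∠TAR = 101.5° gives AR at -151.1° from the x-axis; with |AR| = 13.6, R = (0.5501, 21.65). AR ⟂ RZ, so RZ runs at -61.10°; with |RZ| = 19.8, Z = (10.12, 4.320). RZ is perpendicular to ZH, so ZH runs at 28.90°; with |ZH| = 16.1, H = (24.21, 12.10). ∠ZHW = 90.3° gives HW at 118.6° from the x-axis; with |HW| = 10.5, W = (19.19, 21.32). Then |TW| = |W − T| = 6.410.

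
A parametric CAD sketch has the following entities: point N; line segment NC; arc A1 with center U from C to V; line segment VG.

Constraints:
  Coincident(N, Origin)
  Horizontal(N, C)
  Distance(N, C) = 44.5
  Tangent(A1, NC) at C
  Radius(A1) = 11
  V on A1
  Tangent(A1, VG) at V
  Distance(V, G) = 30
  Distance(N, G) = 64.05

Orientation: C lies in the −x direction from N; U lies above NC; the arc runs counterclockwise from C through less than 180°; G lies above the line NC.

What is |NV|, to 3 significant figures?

38.0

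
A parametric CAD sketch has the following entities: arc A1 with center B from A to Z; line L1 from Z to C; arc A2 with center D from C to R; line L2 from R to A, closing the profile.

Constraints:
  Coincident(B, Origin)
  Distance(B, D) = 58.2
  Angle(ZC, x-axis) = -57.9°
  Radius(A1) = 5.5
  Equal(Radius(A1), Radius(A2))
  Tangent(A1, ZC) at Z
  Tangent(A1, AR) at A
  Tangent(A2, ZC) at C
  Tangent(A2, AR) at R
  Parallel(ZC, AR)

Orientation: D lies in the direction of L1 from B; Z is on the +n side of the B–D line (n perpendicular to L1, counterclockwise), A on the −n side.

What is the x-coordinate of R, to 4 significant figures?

26.27

The slot axis is L1's direction at -57.9°, so u = (cos -57.9°, sin -57.9°) = (0.5314, -0.8471) and n = (−sin -57.9°, cos -57.9°) = (0.8471, 0.5314). B is at the origin and D lies 58.2 along u from B, so D = 58.2·u = (30.93, -49.30). Tangency of A1 to both parallel lines with radius 5.5 puts Z and A at B ± 5.5·n: Z = (4.659, 2.923), A = (-4.659, -2.923). Equal radii place C and R the same way about D: C = D + 5.5·n = (35.59, -46.38), R = D − 5.5·n = (26.27, -52.23). So R.x = 26.27.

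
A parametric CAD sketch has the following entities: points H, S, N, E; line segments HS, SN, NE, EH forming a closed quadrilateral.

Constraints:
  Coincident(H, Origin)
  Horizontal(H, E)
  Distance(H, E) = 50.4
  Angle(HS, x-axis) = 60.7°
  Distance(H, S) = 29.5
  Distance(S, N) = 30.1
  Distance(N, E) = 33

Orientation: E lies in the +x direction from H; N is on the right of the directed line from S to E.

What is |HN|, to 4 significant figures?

18.16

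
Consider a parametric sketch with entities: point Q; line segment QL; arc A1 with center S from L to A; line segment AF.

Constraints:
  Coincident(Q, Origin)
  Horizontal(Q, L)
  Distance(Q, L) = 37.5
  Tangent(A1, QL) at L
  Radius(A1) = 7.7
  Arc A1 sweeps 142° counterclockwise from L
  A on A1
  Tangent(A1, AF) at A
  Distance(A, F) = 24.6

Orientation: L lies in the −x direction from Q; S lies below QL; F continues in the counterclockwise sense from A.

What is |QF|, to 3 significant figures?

36.9

Q is at the origin; QL is horizontal with |QL| = 37.5 and L on the −x side, so L = (-37.5, 0.00). The tangent condition forces SL to be normal to QL, so S = L + (0, -7.7) = (-37.5, -7.70). On A1, L sits at bearing 90° from S; a 142° counterclockwise sweep puts A at bearing 232°, so A = S + 7.7·(cos 232°, sin 232°) = (-42.2, -13.8). A1 meets AF tangentially, so SA is at right angles to AF, so AF runs along (−sin 232°, cos 232°); with |AF| = 24.6, F = (-22.9, -28.9). Then |QF| = |F − Q| = 36.9.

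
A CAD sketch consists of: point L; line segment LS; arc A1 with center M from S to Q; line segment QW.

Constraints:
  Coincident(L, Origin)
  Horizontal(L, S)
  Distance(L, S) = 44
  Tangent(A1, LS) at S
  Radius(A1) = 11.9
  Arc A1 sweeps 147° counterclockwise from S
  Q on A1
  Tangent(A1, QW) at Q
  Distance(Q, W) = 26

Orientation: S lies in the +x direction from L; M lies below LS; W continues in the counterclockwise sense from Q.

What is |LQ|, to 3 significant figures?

43.4

L is at the origin; LS is horizontal with |LS| = 44.0 and S on the +x side, so S = (44.0, 0.00). A1 meets LS tangentially, so MS is at right angles to LS, so M = S + (0, -11.9) = (44.0, -11.9). On A1, S sits at bearing 90° from M; a 147° counterclockwise sweep puts Q at bearing 237°, so Q = M + 11.9·(cos 237°, sin 237°) = (37.5, -21.9). Then |LQ| = |Q − L| = 43.4.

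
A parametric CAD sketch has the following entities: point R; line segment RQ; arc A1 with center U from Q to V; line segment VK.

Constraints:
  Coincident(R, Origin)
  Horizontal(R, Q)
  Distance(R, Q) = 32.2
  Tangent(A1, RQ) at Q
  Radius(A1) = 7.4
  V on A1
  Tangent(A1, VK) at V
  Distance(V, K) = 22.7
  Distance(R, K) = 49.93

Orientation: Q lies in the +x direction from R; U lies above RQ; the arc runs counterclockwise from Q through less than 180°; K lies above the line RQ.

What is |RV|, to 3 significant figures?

40.3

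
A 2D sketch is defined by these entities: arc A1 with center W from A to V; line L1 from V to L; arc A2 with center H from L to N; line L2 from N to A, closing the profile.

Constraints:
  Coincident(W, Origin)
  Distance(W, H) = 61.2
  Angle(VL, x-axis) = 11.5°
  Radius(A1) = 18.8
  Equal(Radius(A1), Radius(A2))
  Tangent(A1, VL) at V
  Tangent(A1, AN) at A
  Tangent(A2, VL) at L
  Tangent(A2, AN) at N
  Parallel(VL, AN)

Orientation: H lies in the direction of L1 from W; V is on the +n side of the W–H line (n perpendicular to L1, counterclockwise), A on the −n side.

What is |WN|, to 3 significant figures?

64.0

Tangency of A1 to both parallel lines with radius 18.8 puts V and A at W ± 18.8·n: V = (-3.75, 18.4), A = (3.75, -18.4). Equal radii place L and N the same way about H: L = H + 18.8·n = (56.2, 30.6), N = H − 18.8·n = (63.7, -6.22). Then |WN| = |N − W| = 64.0.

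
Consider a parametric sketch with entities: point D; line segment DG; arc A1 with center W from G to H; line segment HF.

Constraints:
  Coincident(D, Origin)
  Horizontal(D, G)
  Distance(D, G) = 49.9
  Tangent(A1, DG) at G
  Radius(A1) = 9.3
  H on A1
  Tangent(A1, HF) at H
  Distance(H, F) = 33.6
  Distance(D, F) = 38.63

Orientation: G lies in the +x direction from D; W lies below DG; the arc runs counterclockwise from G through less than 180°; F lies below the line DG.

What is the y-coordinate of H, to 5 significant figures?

-3.8850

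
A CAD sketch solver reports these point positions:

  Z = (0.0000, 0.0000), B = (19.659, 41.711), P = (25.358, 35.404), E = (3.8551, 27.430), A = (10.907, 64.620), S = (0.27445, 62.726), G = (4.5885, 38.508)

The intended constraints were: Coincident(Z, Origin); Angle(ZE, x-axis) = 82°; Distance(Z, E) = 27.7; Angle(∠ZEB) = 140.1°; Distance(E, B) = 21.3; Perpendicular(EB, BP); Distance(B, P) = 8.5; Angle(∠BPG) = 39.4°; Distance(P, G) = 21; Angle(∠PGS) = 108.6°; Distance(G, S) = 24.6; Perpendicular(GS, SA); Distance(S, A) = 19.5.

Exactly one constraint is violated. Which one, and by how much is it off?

Distance(S, A) = 19.5 — off by 8.70.

Z = (0.00, 0.00) ✓; ZE at 82.00° ✓; |ZE| = 27.70 ✓; ∠ZEB = 140.1° ✓; |EB| = 21.30 ✓; ∠(EB, BP) = 90.00° ✓; |BP| = 8.500 ✓; ∠BPG = 39.40° ✓; |PG| = 21.00 ✓; ∠PGS = 108.6° ✓; |GS| = 24.60 ✓; ∠(GS, SA) = 90.00° ✓; |SA| = 10.80 ✗.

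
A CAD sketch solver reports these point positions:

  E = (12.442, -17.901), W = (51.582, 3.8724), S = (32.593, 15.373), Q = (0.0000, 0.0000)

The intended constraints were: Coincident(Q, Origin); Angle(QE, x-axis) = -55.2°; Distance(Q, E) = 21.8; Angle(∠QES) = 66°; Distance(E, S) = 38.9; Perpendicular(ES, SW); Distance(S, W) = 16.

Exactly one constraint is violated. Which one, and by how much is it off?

Distance(S, W) = 16 — off by 6.20.

Q = (0.00, 0.00) ✓; QE at -55.20° ✓; |QE| = 21.80 ✓; ∠QES = 66.00° ✓; |ES| = 38.90 ✓; ∠(ES, SW) = 90.00° ✓; |SW| = 22.20 ✗.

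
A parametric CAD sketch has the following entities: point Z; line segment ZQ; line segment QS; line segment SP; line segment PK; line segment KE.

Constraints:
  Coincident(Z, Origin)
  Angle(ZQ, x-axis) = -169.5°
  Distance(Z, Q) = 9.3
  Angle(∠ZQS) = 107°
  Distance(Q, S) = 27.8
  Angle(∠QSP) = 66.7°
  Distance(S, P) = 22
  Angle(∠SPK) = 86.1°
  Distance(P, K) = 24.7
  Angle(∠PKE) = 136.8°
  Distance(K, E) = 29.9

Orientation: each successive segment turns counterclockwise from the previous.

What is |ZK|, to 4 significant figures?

0.1531

Z is at the origin; ZQ runs at -169.5° with length 9.3, so Q = (-9.144, -1.695). ∠ZQS = 107.0° gives QS at -96.50° from the x-axis; with |QS| = 27.8, S = (-12.29, -29.32). ∠QSP = 66.7° gives SP at 16.80° from the x-axis; with |SP| = 22.0, P = (8.770, -22.96). ∠SPK = 86.1° gives PK at 110.7° from the x-axis; with |PK| = 24.7, K = (0.03888, 0.1481). Then |ZK| = |K − Z| = 0.1531.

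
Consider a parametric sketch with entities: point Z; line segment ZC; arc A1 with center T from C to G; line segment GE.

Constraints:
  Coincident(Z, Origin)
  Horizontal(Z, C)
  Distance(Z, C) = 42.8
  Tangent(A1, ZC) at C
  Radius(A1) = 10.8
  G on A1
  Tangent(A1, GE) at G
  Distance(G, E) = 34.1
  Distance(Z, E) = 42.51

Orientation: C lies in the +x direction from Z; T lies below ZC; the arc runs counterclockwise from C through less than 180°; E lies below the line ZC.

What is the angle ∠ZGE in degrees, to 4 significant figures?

77.89°

Z is at the origin; ZC is horizontal with |ZC| = 42.8 and C on the +x side, so C = (42.80, 0.000). Tangency of A1 to ZC means the radius TC is perpendicular to ZC, so T = C + (0, -10.8) = (42.80, -10.80). Since TG ⟂ GE (tangency), |TE| = √(10.8² + 34.1²) = 35.77 regardless of where G sits on A1. So E lies on both circle(Z, 42.51) and circle(T, 35.77); the below-ZC intersection is E = (19.38, -37.84). G is the foot of the tangent from E: G = (32.88, -6.523).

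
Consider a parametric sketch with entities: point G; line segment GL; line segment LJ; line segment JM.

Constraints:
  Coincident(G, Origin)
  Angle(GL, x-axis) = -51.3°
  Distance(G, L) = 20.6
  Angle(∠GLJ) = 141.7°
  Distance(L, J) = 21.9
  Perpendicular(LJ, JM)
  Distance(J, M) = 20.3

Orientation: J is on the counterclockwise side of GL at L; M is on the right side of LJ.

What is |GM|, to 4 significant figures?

50.42

∠GLJ = 141.7°, so LJ runs at -51.3° + (180° − 141.7°) = -13.00° from the x-axis; with |LJ| = 21.9, J = L + 21.9·(cos -13.00°, sin -13.00°) = (34.22, -21.00). LJ is perpendicular to JM; with |JM| = 20.3 on the right of LJ, M = J + 20.3·(-0.2250, -0.9744) = (29.65, -40.78). Then |GM| = |M − G| = 50.42.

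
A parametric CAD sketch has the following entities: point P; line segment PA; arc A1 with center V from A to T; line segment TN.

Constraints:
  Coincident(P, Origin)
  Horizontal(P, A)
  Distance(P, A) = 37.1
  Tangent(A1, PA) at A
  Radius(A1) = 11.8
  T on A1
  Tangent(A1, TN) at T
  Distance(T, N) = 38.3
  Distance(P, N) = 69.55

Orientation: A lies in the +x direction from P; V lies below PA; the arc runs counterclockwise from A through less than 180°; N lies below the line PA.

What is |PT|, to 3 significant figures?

32.7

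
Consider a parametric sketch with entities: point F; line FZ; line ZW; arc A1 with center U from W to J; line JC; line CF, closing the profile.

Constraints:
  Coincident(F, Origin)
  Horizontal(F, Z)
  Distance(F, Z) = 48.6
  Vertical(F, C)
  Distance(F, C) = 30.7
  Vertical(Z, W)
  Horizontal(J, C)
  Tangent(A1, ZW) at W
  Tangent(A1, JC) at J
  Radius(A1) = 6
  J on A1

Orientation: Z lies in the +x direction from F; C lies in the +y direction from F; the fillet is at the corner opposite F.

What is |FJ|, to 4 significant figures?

52.51

F is at the origin; F and Z share the same y with |FZ| = 48.6 and Z on the +x side, so Z = (48.60, 0.000). F and C share the same x with |FC| = 30.7 and C on the +y side, so C = (0.000, 30.70). The virtual corner opposite F is at (48.60, 30.70). A1 meets ZW tangentially, so UW is at right angles to ZW and since A1 is tangent to JC there, UJ ⟂ JC, with radius 6.0, so the center U sits 6.0 in from both sides at U = (42.60, 24.70). That places the tangent points at W = (48.60, 24.70) on ZW and J = (42.60, 30.70) on JC. Then |FJ| = |J − F| = 52.51.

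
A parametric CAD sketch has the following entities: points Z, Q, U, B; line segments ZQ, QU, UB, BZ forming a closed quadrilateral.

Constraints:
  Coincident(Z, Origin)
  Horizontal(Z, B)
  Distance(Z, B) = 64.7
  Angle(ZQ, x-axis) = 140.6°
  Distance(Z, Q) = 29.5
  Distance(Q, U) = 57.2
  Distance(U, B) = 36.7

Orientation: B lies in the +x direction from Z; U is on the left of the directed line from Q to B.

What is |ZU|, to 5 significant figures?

40.106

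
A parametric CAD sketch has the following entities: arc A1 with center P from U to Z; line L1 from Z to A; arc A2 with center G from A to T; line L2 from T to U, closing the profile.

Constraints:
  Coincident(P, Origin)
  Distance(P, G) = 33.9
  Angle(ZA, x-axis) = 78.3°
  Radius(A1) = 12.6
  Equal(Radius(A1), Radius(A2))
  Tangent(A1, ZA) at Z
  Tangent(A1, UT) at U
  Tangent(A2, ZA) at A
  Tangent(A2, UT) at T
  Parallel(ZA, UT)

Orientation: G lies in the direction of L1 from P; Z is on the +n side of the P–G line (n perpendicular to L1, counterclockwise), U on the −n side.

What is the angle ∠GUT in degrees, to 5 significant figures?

20.389°

The slot axis is L1's direction at 78.3°, so u = (cos 78.3°, sin 78.3°) = (0.20279, 0.97922) and n = (−sin 78.3°, cos 78.3°) = (-0.97922, 0.20279). P is at the origin and G lies 33.9 along u from P, so G = 33.9·u = (6.8745, 33.196). Tangency of A1 to both parallel lines with radius 12.6 puts Z and U at P ± 12.6·n: Z = (-12.338, 2.5551), U = (12.338, -2.5551). Equal radii place A and T the same way about G: A = G + 12.6·n = (-5.4637, 35.751), T = G − 12.6·n = (19.213, 30.641). Then cos ∠GUT = UG·UT / (|UG||UT|), giving 20.389°.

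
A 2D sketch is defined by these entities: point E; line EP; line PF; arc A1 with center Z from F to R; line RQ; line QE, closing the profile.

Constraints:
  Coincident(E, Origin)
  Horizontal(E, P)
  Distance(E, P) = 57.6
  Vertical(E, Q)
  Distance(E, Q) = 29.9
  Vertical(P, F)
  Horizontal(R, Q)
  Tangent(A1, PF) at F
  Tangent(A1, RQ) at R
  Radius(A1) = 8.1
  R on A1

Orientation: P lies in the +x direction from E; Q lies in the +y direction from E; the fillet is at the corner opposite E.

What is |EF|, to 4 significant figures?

61.59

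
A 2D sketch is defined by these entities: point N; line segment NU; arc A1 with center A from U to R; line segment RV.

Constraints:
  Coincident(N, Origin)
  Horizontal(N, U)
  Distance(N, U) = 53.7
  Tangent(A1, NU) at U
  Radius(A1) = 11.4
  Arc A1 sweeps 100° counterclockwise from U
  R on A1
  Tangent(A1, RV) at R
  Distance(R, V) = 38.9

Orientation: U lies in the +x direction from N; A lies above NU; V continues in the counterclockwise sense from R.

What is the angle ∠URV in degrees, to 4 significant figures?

130.0°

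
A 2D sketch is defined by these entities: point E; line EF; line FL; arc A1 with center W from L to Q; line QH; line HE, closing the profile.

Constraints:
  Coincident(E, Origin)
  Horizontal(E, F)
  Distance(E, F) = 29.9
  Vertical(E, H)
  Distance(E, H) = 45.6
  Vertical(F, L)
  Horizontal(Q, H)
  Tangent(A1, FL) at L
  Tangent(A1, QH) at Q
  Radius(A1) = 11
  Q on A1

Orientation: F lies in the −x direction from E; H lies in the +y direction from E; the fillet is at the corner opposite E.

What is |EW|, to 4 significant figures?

39.43

E is at the origin; EF is horizontal with |EF| = 29.9 and F on the −x side, so F = (-29.90, 0.000). EH is vertical with |EH| = 45.6 and H on the +y side, so H = (0.000, 45.60). The virtual corner opposite E is at (-29.90, 45.60). Since A1 is tangent to FL there, WL ⟂ FL and since A1 is tangent to QH there, WQ ⟂ QH, with radius 11.0, so the center W sits 11.0 in from both sides at W = (-18.90, 34.60). Then |EW| = |W − E| = 39.43.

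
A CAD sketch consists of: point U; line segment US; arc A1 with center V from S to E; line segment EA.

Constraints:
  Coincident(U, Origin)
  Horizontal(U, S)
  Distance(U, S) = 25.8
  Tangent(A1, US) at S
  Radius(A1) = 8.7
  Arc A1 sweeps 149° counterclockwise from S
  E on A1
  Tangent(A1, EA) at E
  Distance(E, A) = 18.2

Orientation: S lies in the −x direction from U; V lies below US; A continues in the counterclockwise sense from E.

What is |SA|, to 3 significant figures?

27.8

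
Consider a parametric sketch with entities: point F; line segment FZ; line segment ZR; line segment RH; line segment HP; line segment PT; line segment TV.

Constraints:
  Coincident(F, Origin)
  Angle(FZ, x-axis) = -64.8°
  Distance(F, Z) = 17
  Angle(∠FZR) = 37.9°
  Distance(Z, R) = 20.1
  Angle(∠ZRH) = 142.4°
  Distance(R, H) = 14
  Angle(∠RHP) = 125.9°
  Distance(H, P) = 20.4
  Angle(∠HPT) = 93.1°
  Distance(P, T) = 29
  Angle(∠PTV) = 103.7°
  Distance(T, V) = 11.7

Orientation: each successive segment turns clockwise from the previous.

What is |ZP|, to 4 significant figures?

42.10

F is at the origin; FZ runs at -64.8° with length 17.0, so Z = (7.238, -15.38). ∠FZR = 37.9° gives ZR at 153.1° from the x-axis; with |ZR| = 20.1, R = (-10.69, -6.288). ∠ZRH = 142.4° gives RH at 115.5° from the x-axis; with |RH| = 14.0, H = (-16.71, 6.348). ∠RHP = 125.9° gives HP at 61.40° from the x-axis; with |HP| = 20.4, P = (-6.949, 24.26). Then |ZP| = |P − Z| = 42.10.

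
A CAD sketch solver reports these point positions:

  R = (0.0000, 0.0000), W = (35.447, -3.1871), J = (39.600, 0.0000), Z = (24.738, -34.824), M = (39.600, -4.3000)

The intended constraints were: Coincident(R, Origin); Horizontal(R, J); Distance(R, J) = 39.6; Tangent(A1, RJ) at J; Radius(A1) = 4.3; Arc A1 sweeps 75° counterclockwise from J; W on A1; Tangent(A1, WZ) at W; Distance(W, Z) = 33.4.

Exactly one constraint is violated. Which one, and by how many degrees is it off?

Tangent(A1, WZ) at W — off by 3.70°.

R = (0.00, 0.00) ✓; R.y = 0.00, J.y = 0.00 ✓; |RJ| = 39.60 ✓; ∠(MJ, JR) = 90.00° ✓; |MJ| = 4.300 ✓; bearing(M→W) − bearing(M→J) = 75.00° ✓; |MW| = 4.300 ✓; ∠(MW, WZ) = 93.70° ✗; |WZ| = 33.40 ✓.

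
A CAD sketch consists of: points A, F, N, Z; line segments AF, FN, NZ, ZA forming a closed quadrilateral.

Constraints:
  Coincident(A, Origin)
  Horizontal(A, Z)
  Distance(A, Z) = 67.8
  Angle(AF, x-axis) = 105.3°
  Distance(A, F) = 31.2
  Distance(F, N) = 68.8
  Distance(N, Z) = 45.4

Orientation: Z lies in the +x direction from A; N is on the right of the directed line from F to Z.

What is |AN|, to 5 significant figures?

40.709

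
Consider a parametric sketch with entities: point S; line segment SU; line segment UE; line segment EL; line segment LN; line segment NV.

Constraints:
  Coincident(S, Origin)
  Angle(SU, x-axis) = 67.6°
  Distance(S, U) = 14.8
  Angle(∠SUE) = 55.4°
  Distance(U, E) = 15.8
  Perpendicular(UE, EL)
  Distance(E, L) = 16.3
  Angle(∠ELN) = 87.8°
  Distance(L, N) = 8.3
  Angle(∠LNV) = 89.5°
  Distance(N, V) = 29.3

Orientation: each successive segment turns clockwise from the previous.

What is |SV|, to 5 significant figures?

25.473

S is at the origin; SU runs at 67.6° with length 14.8, so U = (5.6398, 13.683). ∠SUE = 55.4° gives UE at -57.000° from the x-axis; with |UE| = 15.8, E = (14.245, 0.43229). The perpendicularity gives EL at right angles to UE, so EL runs at -147.00°; with |EL| = 16.3, L = (0.57481, -8.4453). ∠ELN = 87.8° gives LN at 120.80° from the x-axis; with |LN| = 8.3, N = (-3.6751, -1.3160). ∠LNV = 89.5° gives NV at 30.300° from the x-axis; with |NV| = 29.3, V = (21.622, 13.467). Then |SV| = |V − S| = 25.473.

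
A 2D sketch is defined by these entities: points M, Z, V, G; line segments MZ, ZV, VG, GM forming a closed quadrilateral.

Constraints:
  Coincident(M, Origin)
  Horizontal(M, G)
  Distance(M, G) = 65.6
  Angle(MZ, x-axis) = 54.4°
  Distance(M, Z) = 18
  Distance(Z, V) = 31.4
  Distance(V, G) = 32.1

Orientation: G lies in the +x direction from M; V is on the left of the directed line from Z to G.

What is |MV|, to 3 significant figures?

46.2

Checks: |ZV| = 31.40 ✓; |VG| = 32.10 ✓.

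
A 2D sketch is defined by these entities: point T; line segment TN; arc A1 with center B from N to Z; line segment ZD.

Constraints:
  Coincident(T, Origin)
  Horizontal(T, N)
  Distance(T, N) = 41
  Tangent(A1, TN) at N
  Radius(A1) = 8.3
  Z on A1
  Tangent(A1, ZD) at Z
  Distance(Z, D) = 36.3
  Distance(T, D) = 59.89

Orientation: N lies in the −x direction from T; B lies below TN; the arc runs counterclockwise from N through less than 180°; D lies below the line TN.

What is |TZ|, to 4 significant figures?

50.11

T is at the origin; T and N share the same y with |TN| = 41.0 and N on the −x side, so N = (-41.00, 0.000). Since A1 is tangent to TN there, BN ⟂ TN, so B = N + (0, -8.3) = (-41.00, -8.300). Since BZ ⟂ ZD (tangency), |BD| = √(8.3² + 36.3²) = 37.24 regardless of where Z sits on A1. So D lies on both circle(T, 59.89) and circle(B, 37.24); the below-TN intersection is D = (-38.97, -45.48). Z is the foot of the tangent from D: Z = (-48.98, -10.59).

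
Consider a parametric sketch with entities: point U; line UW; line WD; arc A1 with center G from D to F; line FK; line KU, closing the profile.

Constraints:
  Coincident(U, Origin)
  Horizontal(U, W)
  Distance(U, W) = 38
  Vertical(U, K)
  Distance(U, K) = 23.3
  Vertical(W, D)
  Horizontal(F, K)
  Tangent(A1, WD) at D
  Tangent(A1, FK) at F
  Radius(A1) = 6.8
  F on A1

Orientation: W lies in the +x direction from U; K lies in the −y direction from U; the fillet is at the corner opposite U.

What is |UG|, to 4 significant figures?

35.29

UK is vertical with |UK| = 23.3 and K on the −y side, so K = (0.000, -23.30). The virtual corner opposite U is at (38.00, -23.30). Tangency of A1 to WD means the radius GD is perpendicular to WD and A1 meets FK tangentially, so GF is at right angles to FK, with radius 6.8, so the center G sits 6.8 in from both sides at G = (31.20, -16.50). Then |UG| = |G − U| = 35.29.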